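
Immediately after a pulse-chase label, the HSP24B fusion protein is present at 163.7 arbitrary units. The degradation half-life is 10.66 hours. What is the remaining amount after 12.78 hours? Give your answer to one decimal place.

Number of half-lives: n = 12.78/10.66 ≈ 1.1989.
Remaining = 163.7 × (1/2)^1.1989 = 163.7 × 0.43562 ≈ 71.31 arbitrary units.

71.3 arbitrary units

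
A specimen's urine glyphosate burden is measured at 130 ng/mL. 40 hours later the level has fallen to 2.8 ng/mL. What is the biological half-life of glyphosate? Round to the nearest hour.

A/A₀ = 2.8/130 ≈ 0.021538.
n = log₂(46.429) ≈ 5.5369 half-lives elapsed in 40 hours.
t½ = 40/5.5369 ≈ 7.2242 hours.

7 hours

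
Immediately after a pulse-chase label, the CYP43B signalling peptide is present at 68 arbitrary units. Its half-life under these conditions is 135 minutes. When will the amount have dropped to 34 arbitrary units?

135 minutes

34/68 = 1/2, so 1 half-life has elapsed.
t = 1 × 135 = 135 minutes.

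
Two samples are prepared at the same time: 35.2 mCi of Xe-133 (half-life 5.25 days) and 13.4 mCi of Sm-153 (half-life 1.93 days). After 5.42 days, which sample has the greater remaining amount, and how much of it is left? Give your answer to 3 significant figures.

Xe-133, 17.2 mCi

Xe-133: 35.2 × (1/2)^1.0324 ≈ 17.209 mCi.
Sm-153: 13.4 × (1/2)^2.8083 ≈ 1.913 mCi.
Xe-133 has more remaining, at ≈ 17.209 mCi.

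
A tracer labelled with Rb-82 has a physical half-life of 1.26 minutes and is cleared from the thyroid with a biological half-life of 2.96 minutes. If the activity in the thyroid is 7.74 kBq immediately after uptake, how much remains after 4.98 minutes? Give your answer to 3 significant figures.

0.156 kBq

1/t_eff = 1/t_phys + 1/t_biol = 1/1.26 + 1/2.96 = 1.1315 per minute.
t_eff = 1.26 × 2.96 / (1.26 + 2.96) ≈ 0.88379 minutes.
Remaining = 7.74 × (1/2)^(4.98/0.88379) = 7.74 × (1/2)^5.6348 ≈ 0.15577 kBq.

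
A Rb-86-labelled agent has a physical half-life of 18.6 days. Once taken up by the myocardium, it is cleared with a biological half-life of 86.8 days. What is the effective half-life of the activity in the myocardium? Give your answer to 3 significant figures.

1/t_eff = 1/t_phys + 1/t_biol = 1/18.6 + 1/86.8 = 0.065284 per day.
t_eff = 18.6 × 86.8 / (18.6 + 86.8) ≈ 15.318 days.

15.3 days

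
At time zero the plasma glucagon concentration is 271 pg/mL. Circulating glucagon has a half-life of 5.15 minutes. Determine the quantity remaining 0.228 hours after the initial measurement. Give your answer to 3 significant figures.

Convert the elapsed time: 0.228 hours = 13.68 minutes.
Number of half-lives: n = 13.68/5.15 ≈ 2.6563.
Remaining = 271 × (1/2)^2.6563 = 271 × 0.15862 ≈ 42.987 pg/mL.

43.0 pg/mL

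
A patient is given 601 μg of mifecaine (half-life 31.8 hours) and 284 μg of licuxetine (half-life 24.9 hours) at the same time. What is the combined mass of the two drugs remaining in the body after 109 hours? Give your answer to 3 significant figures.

69.5 μg

mifecaine: 601 × (1/2)^(109/31.8) = 601 × (1/2)^3.4277 ≈ 55.852 μg.
licuxetine: 284 × (1/2)^(109/24.9) = 284 × (1/2)^4.3775 ≈ 13.663 μg.
Total = 55.852 + 13.663 ≈ 69.516 μg.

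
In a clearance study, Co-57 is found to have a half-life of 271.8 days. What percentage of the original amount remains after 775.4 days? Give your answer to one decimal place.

13.8%

n = 775.4/271.8 ≈ 2.8528 half-lives.
Fraction remaining = (1/2)^2.8528 ≈ 0.13842, i.e. 13.842%.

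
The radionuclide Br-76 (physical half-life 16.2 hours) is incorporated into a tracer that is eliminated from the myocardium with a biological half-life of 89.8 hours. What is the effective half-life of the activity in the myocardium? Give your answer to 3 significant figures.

13.7 hours

1/t_eff = 1/t_phys + 1/t_biol = 1/16.2 + 1/89.8 = 0.072864 per hour.
t_eff = 16.2 × 89.8 / (16.2 + 89.8) ≈ 13.724 hours.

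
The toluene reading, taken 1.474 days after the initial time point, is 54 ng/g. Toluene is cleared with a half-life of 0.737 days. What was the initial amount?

Number of half-lives elapsed: n = 1.474/0.737 ≈ 2.
A₀ = A × 2^n = 54 × 2^2 = 54 × 4 ≈ 216 ng/g.

216 ng/g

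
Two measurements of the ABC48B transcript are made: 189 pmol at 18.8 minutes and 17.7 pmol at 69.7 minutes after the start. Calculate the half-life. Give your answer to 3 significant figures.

14.9 minutes

Over Δt = 69.7 − 18.8 = 50.9 minutes, the level fell by a factor of 189/17.7 ≈ 10.678.
n = log₂(10.678) ≈ 3.4166 half-lives, so t½ = 50.9/3.4166 ≈ 14.898 minutes.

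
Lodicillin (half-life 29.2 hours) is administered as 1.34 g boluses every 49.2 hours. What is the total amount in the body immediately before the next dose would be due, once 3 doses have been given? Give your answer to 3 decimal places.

0.587 g

The 3 doses were given 147.6, 98.4, 49.2 hours ago.
Total = 1.34·(1/2)^(147.6/29.2) + 1.34·(1/2)^(98.4/29.2) + 1.34·(1/2)^(49.2/29.2)
      = 0.040314 + 0.12962 + 0.41676 ≈ 0.5867 g.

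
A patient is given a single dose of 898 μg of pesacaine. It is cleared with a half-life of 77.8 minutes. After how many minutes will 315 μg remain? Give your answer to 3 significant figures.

Fraction remaining = 315/898 ≈ 0.35078.
n = log₂(898/315) = ln(2.8508)/ln 2 ≈ 1.5114 half-lives.
t = n × t½ = 1.5114 × 77.8 ≈ 117.58 minutes.

118 minutes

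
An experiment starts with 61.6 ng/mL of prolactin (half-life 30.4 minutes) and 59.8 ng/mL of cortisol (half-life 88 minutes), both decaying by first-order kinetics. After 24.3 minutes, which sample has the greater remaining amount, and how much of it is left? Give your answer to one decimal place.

prolactin: 61.6 × (1/2)^0.79934 ≈ 35.396 ng/mL.
cortisol: 59.8 × (1/2)^0.27614 ≈ 49.383 ng/mL.
Cortisol has more remaining, at ≈ 49.383 ng/mL.

cortisol, 49.4 ng/mL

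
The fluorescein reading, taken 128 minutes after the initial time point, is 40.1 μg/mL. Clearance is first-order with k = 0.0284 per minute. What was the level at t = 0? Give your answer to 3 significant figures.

t½ = ln 2 / k = 0.69315 / 0.0284 ≈ 24.407 minutes.
Number of half-lives elapsed: n = 128/24.407 ≈ 5.2445.
A₀ = A × 2^n = 40.1 × 2^5.2445 = 40.1 × 37.909 ≈ 1520.2 μg/mL.

1520 μg/mL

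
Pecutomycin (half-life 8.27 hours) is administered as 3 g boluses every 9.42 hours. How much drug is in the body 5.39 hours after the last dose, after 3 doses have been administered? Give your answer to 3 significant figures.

The 3 doses were given 24.23, 14.81, 5.39 hours ago.
Total = 3·(1/2)^(24.23/8.27) + 3·(1/2)^(14.81/8.27) + 3·(1/2)^(5.39/8.27)
      = 0.39368 + 0.86703 + 1.9095 ≈ 3.1702 g.

3.17 g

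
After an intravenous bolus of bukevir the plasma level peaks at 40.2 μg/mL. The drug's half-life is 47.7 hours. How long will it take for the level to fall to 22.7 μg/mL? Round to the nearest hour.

Fraction remaining = 22.7/40.2 ≈ 0.56468.
n = log₂(40.2/22.7) = ln(1.7709)/ln 2 ≈ 0.8245 half-lives.
t = n × t½ = 0.8245 × 47.7 ≈ 39.329 hours.

39 hours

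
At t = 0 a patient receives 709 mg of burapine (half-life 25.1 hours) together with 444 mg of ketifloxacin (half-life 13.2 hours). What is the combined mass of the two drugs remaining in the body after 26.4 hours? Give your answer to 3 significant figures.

burapine: 709 × (1/2)^(26.4/25.1) = 709 × (1/2)^1.0518 ≈ 342 mg.
ketifloxacin: 444 × (1/2)^(26.4/13.2) = 444 × (1/2)^2 ≈ 111 mg.
Total = 342 + 111 ≈ 453 mg.

453 mg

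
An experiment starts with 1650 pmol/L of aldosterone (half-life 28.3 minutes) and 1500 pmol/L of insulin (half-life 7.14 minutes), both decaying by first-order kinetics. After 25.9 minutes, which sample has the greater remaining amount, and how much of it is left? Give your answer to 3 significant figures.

aldosterone, 875 pmol/L

aldosterone: 1650 × (1/2)^0.91519 ≈ 874.95 pmol/L.
insulin: 1500 × (1/2)^3.6275 ≈ 121.37 pmol/L.
Aldosterone has more remaining, at ≈ 874.95 pmol/L.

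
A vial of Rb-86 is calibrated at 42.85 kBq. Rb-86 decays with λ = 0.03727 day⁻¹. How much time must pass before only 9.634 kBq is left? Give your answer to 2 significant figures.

40 days

t½ = ln 2 / λ = 0.69315 / 0.03727 ≈ 18.598 days.
Fraction remaining = 9.634/42.85 ≈ 0.22483.
n = log₂(42.85/9.634) = ln(4.4478)/ln 2 ≈ 2.1531 half-lives.
t = n × t½ = 2.1531 × 18.598 ≈ 40.043 days.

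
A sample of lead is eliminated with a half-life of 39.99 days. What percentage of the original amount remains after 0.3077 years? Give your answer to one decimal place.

0.3077 years = 112.31 days.
n = 112.31/39.99 ≈ 2.8085 half-lives.
Fraction remaining = (1/2)^2.8085 ≈ 0.14275, i.e. 14.275%.

14.3%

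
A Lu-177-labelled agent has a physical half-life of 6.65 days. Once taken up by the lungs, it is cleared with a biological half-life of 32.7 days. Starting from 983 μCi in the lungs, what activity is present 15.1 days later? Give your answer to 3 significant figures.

148 μCi

1/t_eff = 1/t_phys + 1/t_biol = 1/6.65 + 1/32.7 = 0.18096 per day.
t_eff = 6.65 × 32.7 / (6.65 + 32.7) ≈ 5.5262 days.
Remaining = 983 × (1/2)^(15.1/5.5262) = 983 × (1/2)^2.7325 ≈ 147.91 μCi.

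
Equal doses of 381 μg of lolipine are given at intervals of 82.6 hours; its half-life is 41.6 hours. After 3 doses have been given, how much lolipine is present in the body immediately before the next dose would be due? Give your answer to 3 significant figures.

The 3 doses were given 247.8, 165.2, 82.6 hours ago.
Total = 381·(1/2)^(247.8/41.6) + 381·(1/2)^(165.2/41.6) + 381·(1/2)^(82.6/41.6)
      = 6.1344 + 24.293 + 96.207 ≈ 126.63 μg.

127 μg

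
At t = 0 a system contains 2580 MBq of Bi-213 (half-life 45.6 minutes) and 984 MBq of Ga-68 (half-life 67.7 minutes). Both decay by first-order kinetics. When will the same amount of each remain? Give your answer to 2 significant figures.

190 minutes

Set 2580·(1/2)^(t/45.6) = 984·(1/2)^(t/67.7).
Taking log₂: log₂(2580/984) = t·(1/45.6 − 1/67.7).
log₂(2.622) = 1.3906; 1/45.6 − 1/67.7 = 0.0071588.
t = 1.3906 / 0.0071588 ≈ 194.26 minutes.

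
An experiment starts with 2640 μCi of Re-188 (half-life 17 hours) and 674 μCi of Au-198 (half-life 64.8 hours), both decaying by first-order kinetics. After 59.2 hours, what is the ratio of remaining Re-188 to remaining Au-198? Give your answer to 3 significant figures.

0.660

Re-188: 2640 × (1/2)^(59.2/17) = 2640 × (1/2)^3.4824 ≈ 236.22 μCi.
Au-198: 674 × (1/2)^(59.2/64.8) = 674 × (1/2)^0.91358 ≈ 357.8 μCi.
Ratio ≈ 236.22 / 357.8 ≈ 0.66019.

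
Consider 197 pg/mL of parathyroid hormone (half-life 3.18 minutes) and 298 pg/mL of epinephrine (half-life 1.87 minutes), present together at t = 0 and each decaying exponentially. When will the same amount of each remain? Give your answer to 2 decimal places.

2.71 minutes

Set 197·(1/2)^(t/3.18) = 298·(1/2)^(t/1.87).
Taking log₂: log₂(197/298) = t·(1/3.18 − 1/1.87).
log₂(0.66107) = -0.59712; 1/3.18 − 1/1.87 = -0.22029.
t = -0.59712 / -0.22029 ≈ 2.7105 minutes.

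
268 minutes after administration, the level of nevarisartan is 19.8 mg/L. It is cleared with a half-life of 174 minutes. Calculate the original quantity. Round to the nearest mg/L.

58 mg/L

Number of half-lives elapsed: n = 268/174 ≈ 1.5402.
A₀ = A × 2^n = 19.8 × 2^1.5402 = 19.8 × 2.9084 ≈ 57.586 mg/L.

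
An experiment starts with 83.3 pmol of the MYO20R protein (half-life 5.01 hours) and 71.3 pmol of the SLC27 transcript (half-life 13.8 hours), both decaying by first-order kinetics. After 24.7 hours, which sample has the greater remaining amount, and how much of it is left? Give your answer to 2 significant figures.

MYO20R protein: 83.3 × (1/2)^4.9301 ≈ 2.7323 pmol.
SLC27 transcript: 71.3 × (1/2)^1.7899 ≈ 20.62 pmol.
SLC27 transcript has more remaining, at ≈ 20.62 pmol.

SLC27 transcript, 21 pmol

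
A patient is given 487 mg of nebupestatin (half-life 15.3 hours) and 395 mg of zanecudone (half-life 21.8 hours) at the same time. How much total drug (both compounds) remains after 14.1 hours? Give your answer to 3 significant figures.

509 mg

nebupestatin: 487 × (1/2)^(14.1/15.3) = 487 × (1/2)^0.92157 ≈ 257.1 mg.
zanecudone: 395 × (1/2)^(14.1/21.8) = 395 × (1/2)^0.64679 ≈ 252.29 mg.
Total = 257.1 + 252.29 ≈ 509.39 mg.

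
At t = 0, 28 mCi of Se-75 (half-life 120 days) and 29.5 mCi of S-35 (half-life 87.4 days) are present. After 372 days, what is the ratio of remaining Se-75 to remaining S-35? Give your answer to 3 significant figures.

2.12

Se-75: 28 × (1/2)^(372/120) = 28 × (1/2)^3.1 ≈ 3.2656 mCi.
S-35: 29.5 × (1/2)^(372/87.4) = 29.5 × (1/2)^4.2563 ≈ 1.5437 mCi.
Ratio ≈ 3.2656 / 1.5437 ≈ 2.1155.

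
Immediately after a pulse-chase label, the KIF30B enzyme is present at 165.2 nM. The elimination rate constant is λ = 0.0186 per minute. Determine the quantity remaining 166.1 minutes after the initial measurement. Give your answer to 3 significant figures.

t½ = ln 2 / λ = 0.69315 / 0.0186 ≈ 37.266 minutes.
Number of half-lives: n = 166.1/37.266 ≈ 4.4571.
Remaining = 165.2 × (1/2)^4.4571 = 165.2 × 0.045527 ≈ 7.521 nM.

7.52 nM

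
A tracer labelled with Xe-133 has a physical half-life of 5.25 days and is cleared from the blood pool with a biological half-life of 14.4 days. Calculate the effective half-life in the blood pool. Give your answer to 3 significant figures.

3.85 days

1/t_eff = 1/t_phys + 1/t_biol = 1/5.25 + 1/14.4 = 0.25992 per day.
t_eff = 5.25 × 14.4 / (5.25 + 14.4) ≈ 3.8473 days.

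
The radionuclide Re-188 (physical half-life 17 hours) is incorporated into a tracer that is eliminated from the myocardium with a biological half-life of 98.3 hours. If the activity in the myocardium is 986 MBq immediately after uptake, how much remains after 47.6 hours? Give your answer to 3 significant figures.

101 MBq

1/t_eff = 1/t_phys + 1/t_biol = 1/17 + 1/98.3 = 0.068996 per hour.
t_eff = 17 × 98.3 / (17 + 98.3) ≈ 14.493 hours.
Remaining = 986 × (1/2)^(47.6/14.493) = 986 × (1/2)^3.2842 ≈ 101.21 MBq.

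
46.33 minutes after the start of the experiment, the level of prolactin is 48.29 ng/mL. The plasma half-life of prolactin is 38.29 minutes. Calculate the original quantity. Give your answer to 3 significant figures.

Number of half-lives elapsed: n = 46.33/38.29 ≈ 1.21.
A₀ = A × 2^n = 48.29 × 2^1.21 = 48.29 × 2.3133 ≈ 111.71 ng/mL.

112 ng/mL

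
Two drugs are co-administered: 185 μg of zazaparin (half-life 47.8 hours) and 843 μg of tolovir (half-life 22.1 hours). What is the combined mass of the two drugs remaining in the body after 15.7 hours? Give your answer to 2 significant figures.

zazaparin: 185 × (1/2)^(15.7/47.8) = 185 × (1/2)^0.32845 ≈ 147.33 μg.
tolovir: 843 × (1/2)^(15.7/22.1) = 843 × (1/2)^0.71041 ≈ 515.2 μg.
Total = 147.33 + 515.2 ≈ 662.53 μg.

660 μg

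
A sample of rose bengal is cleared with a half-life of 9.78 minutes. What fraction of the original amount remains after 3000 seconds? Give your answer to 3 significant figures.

0.0289

3000 seconds = 50 minutes.
n = 50/9.78 ≈ 5.1125 half-lives.
Fraction remaining = (1/2)^5.1125 ≈ 0.028906.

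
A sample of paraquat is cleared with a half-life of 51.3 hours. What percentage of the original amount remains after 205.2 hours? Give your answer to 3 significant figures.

6.25%

n = 205.2/51.3 ≈ 4 half-lives.
Fraction remaining = (1/2)^4 ≈ 0.0625, i.e. 6.25%.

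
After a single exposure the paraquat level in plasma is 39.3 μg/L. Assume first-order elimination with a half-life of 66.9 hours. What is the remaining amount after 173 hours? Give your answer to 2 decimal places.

6.55 μg/L

Number of half-lives: n = 173/66.9 ≈ 2.5859.
Remaining = 39.3 × (1/2)^2.5859 = 39.3 × 0.16655 ≈ 6.5455 μg/L.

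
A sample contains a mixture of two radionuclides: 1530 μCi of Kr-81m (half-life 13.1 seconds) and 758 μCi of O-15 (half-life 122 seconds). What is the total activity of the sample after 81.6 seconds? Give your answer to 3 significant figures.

497 μCi

Kr-81m: 1530 × (1/2)^(81.6/13.1) = 1530 × (1/2)^6.229 ≈ 20.397 μCi.
O-15: 758 × (1/2)^(81.6/122) = 758 × (1/2)^0.66885 ≈ 476.79 μCi.
Total = 20.397 + 476.79 ≈ 497.18 μCi.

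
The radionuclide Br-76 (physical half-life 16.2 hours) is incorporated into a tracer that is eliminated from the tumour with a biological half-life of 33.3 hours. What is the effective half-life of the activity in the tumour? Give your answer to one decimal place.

10.9 hours

1/t_eff = 1/t_phys + 1/t_biol = 1/16.2 + 1/33.3 = 0.091758 per hour.
t_eff = 16.2 × 33.3 / (16.2 + 33.3) ≈ 10.898 hours.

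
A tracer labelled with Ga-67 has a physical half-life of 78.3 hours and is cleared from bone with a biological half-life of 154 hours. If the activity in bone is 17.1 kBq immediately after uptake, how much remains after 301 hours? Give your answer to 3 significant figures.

1/t_eff = 1/t_phys + 1/t_biol = 1/78.3 + 1/154 = 0.019265 per hour.
t_eff = 78.3 × 154 / (78.3 + 154) ≈ 51.908 hours.
Remaining = 17.1 × (1/2)^(301/51.908) = 17.1 × (1/2)^5.7987 ≈ 0.30719 kBq.

0.307 kBq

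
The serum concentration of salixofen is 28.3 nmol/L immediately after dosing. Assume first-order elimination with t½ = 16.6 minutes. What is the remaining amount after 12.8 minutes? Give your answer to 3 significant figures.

Number of half-lives: n = 12.8/16.6 ≈ 0.77108.
Remaining = 28.3 × (1/2)^0.77108 = 28.3 × 0.58598 ≈ 16.583 nmol/L.

16.6 nmol/L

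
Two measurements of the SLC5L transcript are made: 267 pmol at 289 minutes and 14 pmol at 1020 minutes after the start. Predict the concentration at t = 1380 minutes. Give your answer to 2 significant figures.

3.3 pmol

Over Δt = 1020 − 289 = 731 minutes, the level fell by a factor of 267/14 ≈ 19.071.
n = log₂(19.071) ≈ 4.2533 half-lives, so t½ = 731/4.2533 ≈ 171.86 minutes.
From t = 1020 to t = 1380: 14 × (1/2)^((1380−1020)/171.86) ≈ 3.2777 pmol.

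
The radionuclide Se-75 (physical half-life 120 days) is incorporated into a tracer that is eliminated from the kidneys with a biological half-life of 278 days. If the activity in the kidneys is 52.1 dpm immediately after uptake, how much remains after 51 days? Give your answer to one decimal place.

34.2 dpm

1/t_eff = 1/t_phys + 1/t_biol = 1/120 + 1/278 = 0.01193 per day.
t_eff = 120 × 278 / (120 + 278) ≈ 83.819 days.
Remaining = 52.1 × (1/2)^(51/83.819) = 52.1 × (1/2)^0.60845 ≈ 34.172 dpm.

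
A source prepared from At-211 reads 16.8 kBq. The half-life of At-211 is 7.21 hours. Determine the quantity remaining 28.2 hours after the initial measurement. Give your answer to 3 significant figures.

1.12 kBq

Number of half-lives: n = 28.2/7.21 ≈ 3.9112.
Remaining = 16.8 × (1/2)^3.9112 = 16.8 × 0.066466 ≈ 1.1166 kBq.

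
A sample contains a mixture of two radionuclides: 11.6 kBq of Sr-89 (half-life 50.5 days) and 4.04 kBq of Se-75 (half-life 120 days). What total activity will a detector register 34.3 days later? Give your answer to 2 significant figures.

11 kBq

Sr-89: 11.6 × (1/2)^(34.3/50.5) = 11.6 × (1/2)^0.67921 ≈ 7.2443 kBq.
Se-75: 4.04 × (1/2)^(34.3/120) = 4.04 × (1/2)^0.28583 ≈ 3.3139 kBq.
Total = 7.2443 + 3.3139 ≈ 10.558 kBq.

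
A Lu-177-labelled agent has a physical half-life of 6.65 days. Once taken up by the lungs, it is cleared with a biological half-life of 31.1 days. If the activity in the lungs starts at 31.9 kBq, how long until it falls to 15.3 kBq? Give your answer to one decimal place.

1/t_eff = 1/t_phys + 1/t_biol = 1/6.65 + 1/31.1 = 0.18253 per day.
t_eff = 6.65 × 31.1 / (6.65 + 31.1) ≈ 5.4785 days.
n = log₂(31.9/15.3) ≈ 1.06; t = 1.06 × 5.4785 ≈ 5.8074 days.

5.8 days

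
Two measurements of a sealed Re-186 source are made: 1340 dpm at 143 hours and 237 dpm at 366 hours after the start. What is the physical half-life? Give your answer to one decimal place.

89.2 hours

Over Δt = 366 − 143 = 223 hours, the level fell by a factor of 1340/237 ≈ 5.654.
n = log₂(5.654) ≈ 2.4993 half-lives, so t½ = 223/2.4993 ≈ 89.226 hours.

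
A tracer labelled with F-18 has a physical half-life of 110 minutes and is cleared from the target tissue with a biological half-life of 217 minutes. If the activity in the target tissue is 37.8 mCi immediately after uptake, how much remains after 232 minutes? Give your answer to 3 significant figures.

4.18 mCi

1/t_eff = 1/t_phys + 1/t_biol = 1/110 + 1/217 = 0.013699 per minute.
t_eff = 110 × 217 / (110 + 217) ≈ 72.997 minutes.
Remaining = 37.8 × (1/2)^(232/72.997) = 37.8 × (1/2)^3.1782 ≈ 4.1759 mCi.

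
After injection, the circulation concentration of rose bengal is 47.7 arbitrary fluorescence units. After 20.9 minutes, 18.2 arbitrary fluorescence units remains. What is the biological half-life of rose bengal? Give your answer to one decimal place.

A/A₀ = 18.2/47.7 ≈ 0.38155.
n = log₂(2.6209) ≈ 1.3901 half-lives elapsed in 20.9 minutes.
t½ = 20.9/1.3901 ≈ 15.035 minutes.

15.0 minutes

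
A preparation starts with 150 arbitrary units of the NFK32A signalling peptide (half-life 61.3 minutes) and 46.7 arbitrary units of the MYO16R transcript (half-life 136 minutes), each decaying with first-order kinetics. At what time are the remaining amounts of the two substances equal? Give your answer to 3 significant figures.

188 minutes

Set 150·(1/2)^(t/61.3) = 46.7·(1/2)^(t/136).
Taking log₂: log₂(150/46.7) = t·(1/61.3 − 1/136).
log₂(3.212) = 1.6835; 1/61.3 − 1/136 = 0.0089603.
t = 1.6835 / 0.0089603 ≈ 187.88 minutes.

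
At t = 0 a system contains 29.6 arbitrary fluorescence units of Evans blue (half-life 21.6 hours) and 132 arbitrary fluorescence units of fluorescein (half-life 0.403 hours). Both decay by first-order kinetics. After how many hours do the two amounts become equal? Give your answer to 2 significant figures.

Set 29.6·(1/2)^(t/21.6) = 132·(1/2)^(t/0.403).
Taking log₂: log₂(29.6/132) = t·(1/21.6 − 1/0.403).
log₂(0.22424) = -2.1569; 1/21.6 − 1/0.403 = -2.4351.
t = -2.1569 / -2.4351 ≈ 0.88574 hours.

0.89 hours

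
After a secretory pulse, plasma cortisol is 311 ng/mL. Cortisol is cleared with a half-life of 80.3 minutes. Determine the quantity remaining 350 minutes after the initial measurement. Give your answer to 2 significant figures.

Number of half-lives: n = 350/80.3 ≈ 4.3587.
Remaining = 311 × (1/2)^4.3587 = 311 × 0.048743 ≈ 15.159 ng/mL.

15 ng/mL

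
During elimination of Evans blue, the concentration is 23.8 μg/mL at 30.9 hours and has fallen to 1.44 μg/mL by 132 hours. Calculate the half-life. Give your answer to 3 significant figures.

Over Δt = 132 − 30.9 = 101.1 hours, the level fell by a factor of 23.8/1.44 ≈ 16.528.
n = log₂(16.528) ≈ 4.0468 half-lives, so t½ = 101.1/4.0468 ≈ 24.983 hours.

25.0 hours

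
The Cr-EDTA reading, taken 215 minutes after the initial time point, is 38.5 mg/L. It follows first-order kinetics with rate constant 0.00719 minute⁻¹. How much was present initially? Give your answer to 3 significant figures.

t½ = ln 2 / k = 0.69315 / 0.00719 ≈ 96.404 minutes.
Number of half-lives elapsed: n = 215/96.404 ≈ 2.2302.
A₀ = A × 2^n = 38.5 × 2^2.2302 = 38.5 × 4.692 ≈ 180.64 mg/L.

181 mg/L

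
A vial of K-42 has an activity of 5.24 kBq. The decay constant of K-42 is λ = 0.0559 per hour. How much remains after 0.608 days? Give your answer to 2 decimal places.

2.32 kBq

t½ = ln 2 / λ = 0.69315 / 0.0559 ≈ 12.4 hours.
Convert the elapsed time: 0.608 days = 14.592 hours.
Number of half-lives: n = 14.592/12.4 ≈ 1.1768.
Remaining = 5.24 × (1/2)^1.1768 = 5.24 × 0.44233 ≈ 2.3178 kBq.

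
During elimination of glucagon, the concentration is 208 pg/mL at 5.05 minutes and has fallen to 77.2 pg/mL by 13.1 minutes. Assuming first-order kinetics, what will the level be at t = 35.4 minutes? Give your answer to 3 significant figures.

Over Δt = 13.1 − 5.05 = 8.05 minutes, the level fell by a factor of 208/77.2 ≈ 2.6943.
n = log₂(2.6943) ≈ 1.4299 half-lives, so t½ = 8.05/1.4299 ≈ 5.6297 minutes.
From t = 13.1 to t = 35.4: 77.2 × (1/2)^((35.4−13.1)/5.6297) ≈ 4.9568 pg/mL.

4.96 pg/mL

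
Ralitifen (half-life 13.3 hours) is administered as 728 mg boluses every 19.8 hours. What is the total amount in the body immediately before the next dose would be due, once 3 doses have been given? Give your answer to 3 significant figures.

385 mg

The 3 doses were given 59.4, 39.6, 19.8 hours ago.
Total = 728·(1/2)^(59.4/13.3) + 728·(1/2)^(39.6/13.3) + 728·(1/2)^(19.8/13.3)
      = 32.937 + 92.434 + 259.41 ≈ 384.78 mg.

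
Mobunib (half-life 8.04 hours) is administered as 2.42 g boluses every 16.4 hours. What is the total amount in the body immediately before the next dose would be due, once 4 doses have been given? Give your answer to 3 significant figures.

The 4 doses were given 65.6, 49.2, 32.8, 16.4 hours ago.
Total = 2.42·(1/2)^(65.6/8.04) + 2.42·(1/2)^(49.2/8.04) + 2.42·(1/2)^(32.8/8.04) + 2.42·(1/2)^(16.4/8.04)
      = 0.0084655 + 0.034809 + 0.14313 + 0.58854 ≈ 0.77494 g.

0.775 g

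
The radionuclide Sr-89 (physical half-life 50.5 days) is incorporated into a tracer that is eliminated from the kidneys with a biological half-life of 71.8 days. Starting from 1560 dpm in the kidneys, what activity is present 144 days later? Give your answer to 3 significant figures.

1/t_eff = 1/t_phys + 1/t_biol = 1/50.5 + 1/71.8 = 0.03373 per day.
t_eff = 50.5 × 71.8 / (50.5 + 71.8) ≈ 29.648 days.
Remaining = 1560 × (1/2)^(144/29.648) = 1560 × (1/2)^4.8571 ≈ 53.828 dpm.

53.8 dpm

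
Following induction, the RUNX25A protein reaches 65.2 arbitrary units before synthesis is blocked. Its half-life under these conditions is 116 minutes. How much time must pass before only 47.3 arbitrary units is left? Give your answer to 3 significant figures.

Fraction remaining = 47.3/65.2 ≈ 0.72546.
n = log₂(65.2/47.3) = ln(1.3784)/ln 2 ≈ 0.46303 half-lives.
t = n × t½ = 0.46303 × 116 ≈ 53.712 minutes.

53.7 minutes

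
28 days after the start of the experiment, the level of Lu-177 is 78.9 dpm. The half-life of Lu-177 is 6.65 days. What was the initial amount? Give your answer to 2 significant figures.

Number of half-lives elapsed: n = 28/6.65 ≈ 4.2105.
A₀ = A × 2^n = 78.9 × 2^4.2105 = 78.9 × 18.514 ≈ 1460.7 dpm.

1500 dpm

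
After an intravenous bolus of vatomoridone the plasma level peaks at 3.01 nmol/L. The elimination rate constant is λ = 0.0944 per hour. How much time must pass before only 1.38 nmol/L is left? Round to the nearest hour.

8 hours

t½ = ln 2 / λ = 0.69315 / 0.0944 ≈ 7.3427 hours.
Fraction remaining = 1.38/3.01 ≈ 0.45847.
n = log₂(3.01/1.38) = ln(2.1812)/ln 2 ≈ 1.1251 half-lives.
t = n × t½ = 1.1251 × 7.3427 ≈ 8.2612 hours.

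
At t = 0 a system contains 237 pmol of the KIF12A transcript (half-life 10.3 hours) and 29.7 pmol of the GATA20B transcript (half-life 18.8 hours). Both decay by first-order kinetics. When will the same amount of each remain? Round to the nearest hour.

68 hours

Set 237·(1/2)^(t/10.3) = 29.7·(1/2)^(t/18.8).
Taking log₂: log₂(237/29.7) = t·(1/10.3 − 1/18.8).
log₂(7.9798) = 2.9964; 1/10.3 − 1/18.8 = 0.043896.
t = 2.9964 / 0.043896 ≈ 68.26 hours.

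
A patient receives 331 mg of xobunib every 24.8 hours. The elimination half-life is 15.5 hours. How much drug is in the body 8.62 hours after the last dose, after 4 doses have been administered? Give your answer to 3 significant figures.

332 mg

The 4 doses were given 83.02, 58.22, 33.42, 8.62 hours ago.
Total = 331·(1/2)^(83.02/15.5) + 331·(1/2)^(58.22/15.5) + 331·(1/2)^(33.42/15.5) + 331·(1/2)^(8.62/15.5)
      = 8.0811 + 24.497 + 74.262 + 225.12 ≈ 331.96 mg.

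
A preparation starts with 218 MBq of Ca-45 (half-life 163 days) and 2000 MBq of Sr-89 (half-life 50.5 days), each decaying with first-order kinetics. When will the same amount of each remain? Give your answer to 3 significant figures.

234 days

Set 218·(1/2)^(t/163) = 2000·(1/2)^(t/50.5).
Taking log₂: log₂(218/2000) = t·(1/163 − 1/50.5).
log₂(0.109) = -3.1976; 1/163 − 1/50.5 = -0.013667.
t = -3.1976 / -0.013667 ≈ 233.96 days.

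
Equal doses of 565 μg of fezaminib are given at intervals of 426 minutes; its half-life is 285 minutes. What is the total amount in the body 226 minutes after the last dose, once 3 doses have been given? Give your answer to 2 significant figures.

The 3 doses were given 1078, 652, 226 minutes ago.
Total = 565·(1/2)^(1078/285) + 565·(1/2)^(652/285) + 565·(1/2)^(226/285)
      = 41.06 + 115.71 + 326.09 ≈ 482.86 μg.

480 μg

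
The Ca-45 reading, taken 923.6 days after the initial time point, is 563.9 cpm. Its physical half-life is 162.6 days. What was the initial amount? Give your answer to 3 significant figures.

Number of half-lives elapsed: n = 923.6/162.6 ≈ 5.6802.
A₀ = A × 2^n = 563.9 × 2^5.6802 = 563.9 × 51.275 ≈ 28914 cpm.

28900 cpm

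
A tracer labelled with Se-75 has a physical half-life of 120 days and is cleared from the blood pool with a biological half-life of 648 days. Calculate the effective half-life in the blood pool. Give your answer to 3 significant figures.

1/t_eff = 1/t_phys + 1/t_biol = 1/120 + 1/648 = 0.0098765 per day.
t_eff = 120 × 648 / (120 + 648) ≈ 101.25 days.

101 days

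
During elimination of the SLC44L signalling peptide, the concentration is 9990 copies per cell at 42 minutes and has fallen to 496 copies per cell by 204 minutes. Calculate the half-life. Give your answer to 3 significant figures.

37.4 minutes

Over Δt = 204 − 42 = 162 minutes, the level fell by a factor of 9990/496 ≈ 20.141.
n = log₂(20.141) ≈ 4.3321 half-lives, so t½ = 162/4.3321 ≈ 37.395 minutes.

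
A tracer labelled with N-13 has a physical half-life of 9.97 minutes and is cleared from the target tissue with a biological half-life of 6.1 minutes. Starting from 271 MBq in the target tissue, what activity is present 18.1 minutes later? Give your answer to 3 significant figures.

9.85 MBq

1/t_eff = 1/t_phys + 1/t_biol = 1/9.97 + 1/6.1 = 0.26424 per minute.
t_eff = 9.97 × 6.1 / (9.97 + 6.1) ≈ 3.7845 minutes.
Remaining = 271 × (1/2)^(18.1/3.7845) = 271 × (1/2)^4.7827 ≈ 9.8457 MBq.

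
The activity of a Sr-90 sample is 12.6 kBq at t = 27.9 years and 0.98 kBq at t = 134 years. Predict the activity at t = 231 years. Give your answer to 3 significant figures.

0.0949 kBq

Over Δt = 134 − 27.9 = 106.1 years, the level fell by a factor of 12.6/0.98 ≈ 12.857.
n = log₂(12.857) ≈ 3.6845 half-lives, so t½ = 106.1/3.6845 ≈ 28.796 years.
From t = 134 to t = 231: 0.98 × (1/2)^((231−134)/28.796) ≈ 0.094888 kBq.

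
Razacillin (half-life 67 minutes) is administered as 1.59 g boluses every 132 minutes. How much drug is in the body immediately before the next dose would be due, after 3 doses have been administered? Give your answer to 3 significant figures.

0.536 g

The 3 doses were given 396, 264, 132 minutes ago.
Total = 1.59·(1/2)^(396/67) + 1.59·(1/2)^(264/67) + 1.59·(1/2)^(132/67)
      = 0.026435 + 0.10357 + 0.40581 ≈ 0.53582 g.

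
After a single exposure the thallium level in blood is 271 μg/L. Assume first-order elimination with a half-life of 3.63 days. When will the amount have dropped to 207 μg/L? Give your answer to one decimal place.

Fraction remaining = 207/271 ≈ 0.76384.
n = log₂(271/207) = ln(1.3092)/ln 2 ≈ 0.38866 half-lives.
t = n × t½ = 0.38866 × 3.63 ≈ 1.4108 days.

1.4 days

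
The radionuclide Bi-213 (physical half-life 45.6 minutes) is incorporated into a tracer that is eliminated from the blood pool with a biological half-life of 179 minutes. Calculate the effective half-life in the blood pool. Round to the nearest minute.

1/t_eff = 1/t_phys + 1/t_biol = 1/45.6 + 1/179 = 0.027516 per minute.
t_eff = 45.6 × 179 / (45.6 + 179) ≈ 36.342 minutes.

36 minutes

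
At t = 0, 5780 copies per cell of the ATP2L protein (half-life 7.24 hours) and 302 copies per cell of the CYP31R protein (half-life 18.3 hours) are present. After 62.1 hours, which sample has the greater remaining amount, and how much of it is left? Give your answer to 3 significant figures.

CYP31R protein, 28.7 copies per cell

ATP2L protein: 5780 × (1/2)^8.5773 ≈ 15.132 copies per cell.
CYP31R protein: 302 × (1/2)^3.3934 ≈ 28.739 copies per cell.
CYP31R protein has more remaining, at ≈ 28.739 copies per cell.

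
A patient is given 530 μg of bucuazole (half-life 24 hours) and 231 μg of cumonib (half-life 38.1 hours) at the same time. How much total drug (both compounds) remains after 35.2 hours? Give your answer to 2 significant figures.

bucuazole: 530 × (1/2)^(35.2/24) = 530 × (1/2)^1.4667 ≈ 191.76 μg.
cumonib: 231 × (1/2)^(35.2/38.1) = 231 × (1/2)^0.92388 ≈ 121.76 μg.
Total = 191.76 + 121.76 ≈ 313.52 μg.

310 μg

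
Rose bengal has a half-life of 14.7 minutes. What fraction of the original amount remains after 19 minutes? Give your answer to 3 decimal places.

n = 19/14.7 ≈ 1.2925 half-lives.
Fraction remaining = (1/2)^1.2925 ≈ 0.40824.

0.408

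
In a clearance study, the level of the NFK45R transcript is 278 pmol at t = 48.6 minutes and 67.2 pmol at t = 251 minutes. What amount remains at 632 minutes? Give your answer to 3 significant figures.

Over Δt = 251 − 48.6 = 202.4 minutes, the level fell by a factor of 278/67.2 ≈ 4.1369.
n = log₂(4.1369) ≈ 2.0486 half-lives, so t½ = 202.4/2.0486 ≈ 98.802 minutes.
From t = 251 to t = 632: 67.2 × (1/2)^((632−251)/98.802) ≈ 4.6402 pmol.

4.64 pmol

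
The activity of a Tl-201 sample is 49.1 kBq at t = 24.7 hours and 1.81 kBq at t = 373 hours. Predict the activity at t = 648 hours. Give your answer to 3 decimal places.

Over Δt = 373 − 24.7 = 348.3 hours, the level fell by a factor of 49.1/1.81 ≈ 27.127.
n = log₂(27.127) ≈ 4.7617 half-lives, so t½ = 348.3/4.7617 ≈ 73.147 hours.
From t = 373 to t = 648: 1.81 × (1/2)^((648−373)/73.147) ≈ 0.13364 kBq.

0.134 kBq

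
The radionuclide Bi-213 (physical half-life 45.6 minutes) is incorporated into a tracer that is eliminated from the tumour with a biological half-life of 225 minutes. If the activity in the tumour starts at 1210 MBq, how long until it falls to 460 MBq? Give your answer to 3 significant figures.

1/t_eff = 1/t_phys + 1/t_biol = 1/45.6 + 1/225 = 0.026374 per minute.
t_eff = 45.6 × 225 / (45.6 + 225) ≈ 37.916 minutes.
n = log₂(1210/460) ≈ 1.3953; t = 1.3953 × 37.916 ≈ 52.904 minutes.

52.9 minutes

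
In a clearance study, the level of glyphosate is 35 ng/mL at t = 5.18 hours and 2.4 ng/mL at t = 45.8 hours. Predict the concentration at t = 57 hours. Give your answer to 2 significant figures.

1.1 ng/mL

Over Δt = 45.8 − 5.18 = 40.62 hours, the level fell by a factor of 35/2.4 ≈ 14.583.
n = log₂(14.583) ≈ 3.8662 half-lives, so t½ = 40.62/3.8662 ≈ 10.506 hours.
From t = 45.8 to t = 57: 2.4 × (1/2)^((57−45.8)/10.506) ≈ 1.1463 ng/mL.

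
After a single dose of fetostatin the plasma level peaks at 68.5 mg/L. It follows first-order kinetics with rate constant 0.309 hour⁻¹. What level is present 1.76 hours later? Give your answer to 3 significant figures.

39.8 mg/L

t½ = ln 2 / λ = 0.69315 / 0.309 ≈ 2.2432 hours.
Number of half-lives: n = 1.76/2.2432 ≈ 0.7846.
Remaining = 68.5 × (1/2)^0.7846 = 68.5 × 0.58051 ≈ 39.765 mg/L.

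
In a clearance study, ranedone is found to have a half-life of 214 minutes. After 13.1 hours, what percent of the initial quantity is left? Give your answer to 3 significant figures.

7.84%

13.1 hours = 786 minutes.
n = 786/214 ≈ 3.6729 half-lives.
Fraction remaining = (1/2)^3.6729 ≈ 0.078406, i.e. 7.8406%.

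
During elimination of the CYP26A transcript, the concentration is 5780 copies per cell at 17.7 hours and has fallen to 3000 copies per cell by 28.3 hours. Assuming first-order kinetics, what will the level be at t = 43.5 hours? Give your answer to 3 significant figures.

Over Δt = 28.3 − 17.7 = 10.6 hours, the level fell by a factor of 5780/3000 ≈ 1.9267.
n = log₂(1.9267) ≈ 0.94611 half-lives, so t½ = 10.6/0.94611 ≈ 11.204 hours.
From t = 28.3 to t = 43.5: 3000 × (1/2)^((43.5−28.3)/11.204) ≈ 1171.4 copies per cell.

1170 copies per cell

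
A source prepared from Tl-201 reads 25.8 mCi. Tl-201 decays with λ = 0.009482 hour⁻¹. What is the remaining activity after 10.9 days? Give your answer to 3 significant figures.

t½ = ln 2 / λ = 0.69315 / 0.009482 ≈ 73.101 hours.
Convert the elapsed time: 10.9 days = 261.6 hours.
Number of half-lives: n = 261.6/73.101 ≈ 3.5786.
Remaining = 25.8 × (1/2)^3.5786 = 25.8 × 0.083702 ≈ 2.1595 mCi.

2.16 mCi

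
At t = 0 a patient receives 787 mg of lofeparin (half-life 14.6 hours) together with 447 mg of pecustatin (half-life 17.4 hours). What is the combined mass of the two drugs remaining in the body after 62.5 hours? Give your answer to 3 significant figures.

lofeparin: 787 × (1/2)^(62.5/14.6) = 787 × (1/2)^4.2808 ≈ 40.487 mg.
pecustatin: 447 × (1/2)^(62.5/17.4) = 447 × (1/2)^3.592 ≈ 37.07 mg.
Total = 40.487 + 37.07 ≈ 77.557 mg.

77.6 mg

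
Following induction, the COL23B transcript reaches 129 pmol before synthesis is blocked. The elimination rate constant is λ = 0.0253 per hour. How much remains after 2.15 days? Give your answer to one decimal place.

35.0 pmol

t½ = ln 2 / λ = 0.69315 / 0.0253 ≈ 27.397 hours.
Convert the elapsed time: 2.15 days = 51.6 hours.
Number of half-lives: n = 51.6/27.397 ≈ 1.8834.
Remaining = 129 × (1/2)^1.8834 = 129 × 0.27104 ≈ 34.964 pmol.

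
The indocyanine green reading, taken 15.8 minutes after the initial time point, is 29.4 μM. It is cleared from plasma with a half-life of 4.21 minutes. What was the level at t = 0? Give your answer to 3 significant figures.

396 μM

Number of half-lives elapsed: n = 15.8/4.21 ≈ 3.753.
A₀ = A × 2^n = 29.4 × 2^3.753 = 29.4 × 13.482 ≈ 396.37 μM.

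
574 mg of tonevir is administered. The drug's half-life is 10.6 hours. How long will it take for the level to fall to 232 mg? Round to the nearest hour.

Fraction remaining = 232/574 ≈ 0.40418.
n = log₂(574/232) = ln(2.4741)/ln 2 ≈ 1.3069 half-lives.
t = n × t½ = 1.3069 × 10.6 ≈ 13.853 hours.

14 hours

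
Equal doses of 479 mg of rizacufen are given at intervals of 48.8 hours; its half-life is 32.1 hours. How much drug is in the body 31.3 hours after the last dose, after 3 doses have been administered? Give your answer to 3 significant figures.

The 3 doses were given 128.9, 80.1, 31.3 hours ago.
Total = 479·(1/2)^(128.9/32.1) + 479·(1/2)^(80.1/32.1) + 479·(1/2)^(31.3/32.1)
      = 29.616 + 84.951 + 243.67 ≈ 358.24 mg.

358 mg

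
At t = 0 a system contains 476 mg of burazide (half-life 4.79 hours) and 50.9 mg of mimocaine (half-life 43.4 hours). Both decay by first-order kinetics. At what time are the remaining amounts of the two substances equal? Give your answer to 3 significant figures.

Set 476·(1/2)^(t/4.79) = 50.9·(1/2)^(t/43.4).
Taking log₂: log₂(476/50.9) = t·(1/4.79 − 1/43.4).
log₂(9.3517) = 3.2252; 1/4.79 − 1/43.4 = 0.18573.
t = 3.2252 / 0.18573 ≈ 17.365 hours.

17.4 hours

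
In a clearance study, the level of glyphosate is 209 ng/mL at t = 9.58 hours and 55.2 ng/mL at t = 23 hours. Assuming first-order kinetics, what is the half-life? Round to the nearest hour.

7 hours

Over Δt = 23 − 9.58 = 13.42 hours, the level fell by a factor of 209/55.2 ≈ 3.7862.
n = log₂(3.7862) ≈ 1.9208 half-lives, so t½ = 13.42/1.9208 ≈ 6.9868 hours.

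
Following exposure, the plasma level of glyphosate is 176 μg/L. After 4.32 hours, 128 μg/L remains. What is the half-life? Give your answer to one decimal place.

A/A₀ = 128/176 ≈ 0.72727.
n = log₂(1.375) ≈ 0.45943 half-lives elapsed in 4.32 hours.
t½ = 4.32/0.45943 ≈ 9.4029 hours.

9.4 hours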